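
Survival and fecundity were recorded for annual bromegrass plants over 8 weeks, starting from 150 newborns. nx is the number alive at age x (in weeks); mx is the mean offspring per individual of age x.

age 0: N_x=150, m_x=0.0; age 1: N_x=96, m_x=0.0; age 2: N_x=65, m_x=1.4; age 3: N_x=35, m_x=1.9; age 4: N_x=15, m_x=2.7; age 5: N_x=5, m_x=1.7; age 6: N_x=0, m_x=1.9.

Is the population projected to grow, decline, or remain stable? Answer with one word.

growing

lx = nx/n0 = nx/150: 1, 0.64, 0.43333…, 0.23333…, 0.1, 0.03333…, 0
R0 = Σ lx·mx = 0 + 0 + 0.606667… + 0.443333… + 0.27 + 0.056667… + 0 = 1.376667…
R0 > 1, so the population is growing.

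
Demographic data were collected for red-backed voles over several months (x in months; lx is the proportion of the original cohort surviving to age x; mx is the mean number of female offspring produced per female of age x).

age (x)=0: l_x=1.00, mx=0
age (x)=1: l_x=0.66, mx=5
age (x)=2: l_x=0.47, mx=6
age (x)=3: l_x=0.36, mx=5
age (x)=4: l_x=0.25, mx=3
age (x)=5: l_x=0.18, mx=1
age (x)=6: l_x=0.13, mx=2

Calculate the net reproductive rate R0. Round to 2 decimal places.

lx·mx by age: 0, 3.3, 2.82, 1.8, 0.75, 0.18, 0.26
R0 = Σ lx·mx = 9.11 → 9.11

9.11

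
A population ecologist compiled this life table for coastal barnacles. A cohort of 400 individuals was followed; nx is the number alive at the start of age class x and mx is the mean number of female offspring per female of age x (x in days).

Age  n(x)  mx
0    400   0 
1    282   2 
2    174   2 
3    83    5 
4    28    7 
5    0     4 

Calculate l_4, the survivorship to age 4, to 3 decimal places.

l_4 = n_4/n_0 = 28/400 = 0.07 → 0.070

0.070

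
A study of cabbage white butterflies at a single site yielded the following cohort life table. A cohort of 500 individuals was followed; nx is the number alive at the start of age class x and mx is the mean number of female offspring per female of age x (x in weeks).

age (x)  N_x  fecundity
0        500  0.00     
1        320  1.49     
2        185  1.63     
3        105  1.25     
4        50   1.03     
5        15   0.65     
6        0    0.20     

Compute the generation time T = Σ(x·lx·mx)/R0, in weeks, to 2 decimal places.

1.78

lx = nx/n0 = nx/500: 1, 0.64, 0.37, 0.21, 0.1, 0.03, 0
lx·mx: 0, 0.9536, 0.6031, 0.2625, 0.103, 0.0195, 0 → R0 = 1.9417
x·lx·mx: 0, 0.9536, 1.2062, 0.7875, 0.412, 0.0975, 0 → Σ = 3.4568
T = 3.4568 / 1.9417 = 1.780296… → 1.78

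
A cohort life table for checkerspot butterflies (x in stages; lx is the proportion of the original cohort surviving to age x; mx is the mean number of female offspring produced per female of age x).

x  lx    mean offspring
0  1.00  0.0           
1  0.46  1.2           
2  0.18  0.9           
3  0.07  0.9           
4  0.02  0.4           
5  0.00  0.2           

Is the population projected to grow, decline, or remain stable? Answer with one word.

declining

R0 = Σ lx·mx = 0 + 0.552 + 0.162 + 0.063 + 0.008 + 0 = 0.785
R0 < 1, so the population is declining.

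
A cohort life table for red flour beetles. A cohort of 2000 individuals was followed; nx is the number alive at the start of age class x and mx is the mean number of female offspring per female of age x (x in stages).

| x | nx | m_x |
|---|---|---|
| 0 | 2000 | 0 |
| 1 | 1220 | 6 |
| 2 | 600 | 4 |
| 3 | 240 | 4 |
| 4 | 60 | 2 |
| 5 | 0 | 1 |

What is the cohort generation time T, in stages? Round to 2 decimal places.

1.43

lx = nx/n0 = nx/2000: 1, 0.61, 0.3, 0.12, 0.03, 0
lx·mx: 0, 3.66, 1.2, 0.48, 0.06, 0 → R0 = 5.4
x·lx·mx: 0, 3.66, 2.4, 1.44, 0.24, 0 → Σ = 7.74
T = 7.74 / 5.4 = 1.433333… → 1.43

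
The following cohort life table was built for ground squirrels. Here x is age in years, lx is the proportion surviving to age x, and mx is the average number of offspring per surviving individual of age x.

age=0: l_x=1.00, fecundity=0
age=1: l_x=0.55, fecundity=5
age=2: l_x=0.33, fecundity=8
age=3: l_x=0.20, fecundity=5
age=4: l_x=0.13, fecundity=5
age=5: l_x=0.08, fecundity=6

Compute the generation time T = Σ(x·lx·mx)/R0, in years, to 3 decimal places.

lx·mx: 0, 2.75, 2.64, 1, 0.65, 0.48 → R0 = 7.52
x·lx·mx: 0, 2.75, 5.28, 3, 2.6, 2.4 → Σ = 16.03
T = 16.03 / 7.52 = 2.131649… → 2.132

2.132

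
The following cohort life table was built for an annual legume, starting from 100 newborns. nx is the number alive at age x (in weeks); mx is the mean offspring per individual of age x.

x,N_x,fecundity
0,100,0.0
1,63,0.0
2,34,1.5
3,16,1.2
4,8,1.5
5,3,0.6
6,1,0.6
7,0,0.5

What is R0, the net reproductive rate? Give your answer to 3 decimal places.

lx = nx/n0 = nx/100: 1, 0.63, 0.34, 0.16, 0.08, 0.03, 0.01, 0
lx·mx by age: 0, 0, 0.51, 0.192, 0.12, 0.018, 0.006, 0
R0 = Σ lx·mx = 0.846 → 0.846

0.846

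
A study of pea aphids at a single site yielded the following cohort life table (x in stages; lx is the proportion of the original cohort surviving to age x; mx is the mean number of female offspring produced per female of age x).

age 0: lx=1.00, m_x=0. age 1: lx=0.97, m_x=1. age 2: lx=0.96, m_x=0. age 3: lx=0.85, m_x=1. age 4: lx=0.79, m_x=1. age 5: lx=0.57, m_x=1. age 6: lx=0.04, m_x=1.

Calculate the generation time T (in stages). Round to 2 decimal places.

3.03

lx·mx: 0, 0.97, 0, 0.85, 0.79, 0.57, 0.04 → R0 = 3.22
x·lx·mx: 0, 0.97, 0, 2.55, 3.16, 2.85, 0.24 → Σ = 9.77
T = 9.77 / 3.22 = 3.034161… → 3.03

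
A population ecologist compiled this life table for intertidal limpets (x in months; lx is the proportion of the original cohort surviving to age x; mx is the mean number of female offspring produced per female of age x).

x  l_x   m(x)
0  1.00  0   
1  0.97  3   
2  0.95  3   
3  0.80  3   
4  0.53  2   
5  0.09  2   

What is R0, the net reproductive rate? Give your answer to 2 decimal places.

lx·mx by age: 0, 2.91, 2.85, 2.4, 1.06, 0.18
R0 = Σ lx·mx = 9.4 → 9.40

9.40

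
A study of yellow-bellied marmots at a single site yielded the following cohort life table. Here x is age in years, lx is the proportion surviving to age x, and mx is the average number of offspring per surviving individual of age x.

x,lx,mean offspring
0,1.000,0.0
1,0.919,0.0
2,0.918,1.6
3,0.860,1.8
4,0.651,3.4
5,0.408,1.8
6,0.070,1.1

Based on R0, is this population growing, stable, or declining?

R0 = Σ lx·mx = 0 + 0 + 1.4688 + 1.548 + 2.2134 + 0.7344 + 0.077 = 6.0416
R0 > 1, so the population is growing.

growing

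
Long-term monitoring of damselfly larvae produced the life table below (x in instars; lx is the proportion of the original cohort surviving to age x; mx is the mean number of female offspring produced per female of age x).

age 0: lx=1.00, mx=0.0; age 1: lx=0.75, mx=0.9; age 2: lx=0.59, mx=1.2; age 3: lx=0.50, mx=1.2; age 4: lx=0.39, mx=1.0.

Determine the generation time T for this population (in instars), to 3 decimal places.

2.297

lx·mx: 0, 0.675, 0.708, 0.6, 0.39 → R0 = 2.373
x·lx·mx: 0, 0.675, 1.416, 1.8, 1.56 → Σ = 5.451
T = 5.451 / 2.373 = 2.297092… → 2.297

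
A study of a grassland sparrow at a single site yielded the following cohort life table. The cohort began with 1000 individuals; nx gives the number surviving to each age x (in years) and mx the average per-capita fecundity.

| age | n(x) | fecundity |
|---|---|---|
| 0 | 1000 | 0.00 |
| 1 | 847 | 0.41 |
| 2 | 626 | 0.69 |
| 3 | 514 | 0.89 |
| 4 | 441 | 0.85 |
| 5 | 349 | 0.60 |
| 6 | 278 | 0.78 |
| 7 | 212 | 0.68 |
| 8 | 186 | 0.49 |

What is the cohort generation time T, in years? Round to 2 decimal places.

lx = nx/n0 = nx/1000: 1, 0.847, 0.626, 0.514, 0.441, 0.349, 0.278, 0.212, 0.186
lx·mx: 0, 0.34727, 0.43194, 0.45746, 0.37485, 0.2094, 0.21684, 0.14416, 0.09114 → R0 = 2.27306
x·lx·mx: 0, 0.34727, 0.86388, 1.37238, 1.4994, 1.047, 1.30104, 1.00912, 0.72912 → Σ = 8.16921
T = 8.16921 / 2.27306 = 3.593926… → 3.59

3.59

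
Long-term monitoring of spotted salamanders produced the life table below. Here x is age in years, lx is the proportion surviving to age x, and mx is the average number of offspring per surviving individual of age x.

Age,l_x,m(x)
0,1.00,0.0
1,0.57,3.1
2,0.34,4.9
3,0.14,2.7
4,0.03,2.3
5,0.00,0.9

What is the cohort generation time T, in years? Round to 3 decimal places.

lx·mx: 0, 1.767, 1.666, 0.378, 0.069, 0 → R0 = 3.88
x·lx·mx: 0, 1.767, 3.332, 1.134, 0.276, 0 → Σ = 6.509
T = 6.509 / 3.88 = 1.677577… → 1.678

1.678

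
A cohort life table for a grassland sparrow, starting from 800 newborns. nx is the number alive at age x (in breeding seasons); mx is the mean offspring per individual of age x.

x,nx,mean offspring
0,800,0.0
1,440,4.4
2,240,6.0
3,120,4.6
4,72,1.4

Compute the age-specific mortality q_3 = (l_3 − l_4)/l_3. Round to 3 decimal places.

0.400

lx = nx/n0 = nx/800: 1, 0.55, 0.3, 0.15, 0.09
q_3 = (l_3 − l_4) / l_3 = (0.15 − 0.09) / 0.15
     = 0.06 / 0.15 = 0.4 → 0.400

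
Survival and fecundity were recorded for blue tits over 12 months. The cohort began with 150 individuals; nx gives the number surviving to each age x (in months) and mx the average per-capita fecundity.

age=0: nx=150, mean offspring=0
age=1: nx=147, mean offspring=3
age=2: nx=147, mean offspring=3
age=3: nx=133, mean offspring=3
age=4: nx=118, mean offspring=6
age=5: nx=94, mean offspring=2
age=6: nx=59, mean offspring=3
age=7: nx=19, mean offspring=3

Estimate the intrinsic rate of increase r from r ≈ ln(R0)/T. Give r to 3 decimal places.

0.864

lx = nx/n0 = nx/150: 1, 0.98, 0.98, 0.88667…, 0.78667…, 0.62667…, 0.39333…, 0.12667…
R0 = Σ lx·mx = 0 + 2.94 + 2.94 + 2.66… + 4.72… + 1.25333… + 1.18… + 0.38… = 16.073333…
Σ x·lx·mx = 51.686667…; T = 51.686667…/16.073333… = 3.21568…
r ≈ ln(R0)/T = ln(16.073333…)/3.21568… = 0.86363… → 0.864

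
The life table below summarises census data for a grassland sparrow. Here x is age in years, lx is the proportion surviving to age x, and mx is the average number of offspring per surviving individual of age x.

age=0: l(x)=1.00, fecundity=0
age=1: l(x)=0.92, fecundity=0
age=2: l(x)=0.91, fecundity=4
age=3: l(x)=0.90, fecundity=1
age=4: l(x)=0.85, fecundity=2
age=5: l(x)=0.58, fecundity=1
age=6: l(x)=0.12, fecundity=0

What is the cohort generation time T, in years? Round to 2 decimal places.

lx·mx: 0, 0, 3.64, 0.9, 1.7, 0.58, 0 → R0 = 6.82
x·lx·mx: 0, 0, 7.28, 2.7, 6.8, 2.9, 0 → Σ = 19.68
T = 19.68 / 6.82 = 2.88563… → 2.89

2.89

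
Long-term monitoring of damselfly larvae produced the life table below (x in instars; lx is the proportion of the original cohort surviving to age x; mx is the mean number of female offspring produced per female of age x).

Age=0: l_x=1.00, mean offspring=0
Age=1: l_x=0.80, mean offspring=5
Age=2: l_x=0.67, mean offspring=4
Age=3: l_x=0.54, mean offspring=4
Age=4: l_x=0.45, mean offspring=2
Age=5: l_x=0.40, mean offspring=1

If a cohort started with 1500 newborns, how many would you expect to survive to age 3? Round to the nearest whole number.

810

Expected survivors = N0 · l_3 = 1500 × 0.54 = 810 → 810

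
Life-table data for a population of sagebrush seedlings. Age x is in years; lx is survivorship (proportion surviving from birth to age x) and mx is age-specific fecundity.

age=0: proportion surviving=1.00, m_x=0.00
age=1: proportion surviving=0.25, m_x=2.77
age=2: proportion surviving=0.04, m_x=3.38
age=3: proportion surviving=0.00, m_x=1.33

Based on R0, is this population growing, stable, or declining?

declining

R0 = Σ lx·mx = 0 + 0.6925 + 0.1352 + 0 = 0.8277
R0 < 1, so the population is declining.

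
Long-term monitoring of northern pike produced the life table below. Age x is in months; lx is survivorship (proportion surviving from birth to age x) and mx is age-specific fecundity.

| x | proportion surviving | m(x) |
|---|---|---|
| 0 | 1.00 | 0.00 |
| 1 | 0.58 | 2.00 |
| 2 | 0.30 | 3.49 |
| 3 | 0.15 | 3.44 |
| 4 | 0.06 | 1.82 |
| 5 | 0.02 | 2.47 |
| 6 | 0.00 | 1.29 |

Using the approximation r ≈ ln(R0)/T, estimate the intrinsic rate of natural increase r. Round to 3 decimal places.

0.556

R0 = Σ lx·mx = 0 + 1.16 + 1.047 + 0.516 + 0.1092 + 0.0494 + 0 = 2.8816
Σ x·lx·mx = 5.4858; T = 5.4858/2.8816 = 1.90373…
r ≈ ln(R0)/T = ln(2.8816)/1.90373… = 0.55593… → 0.556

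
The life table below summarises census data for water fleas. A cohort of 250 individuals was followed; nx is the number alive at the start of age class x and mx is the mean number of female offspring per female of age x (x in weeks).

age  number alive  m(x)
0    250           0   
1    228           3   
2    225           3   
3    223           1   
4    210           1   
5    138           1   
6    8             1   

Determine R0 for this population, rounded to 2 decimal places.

7.75

lx = nx/n0 = nx/250: 1, 0.912, 0.9, 0.892, 0.84, 0.552, 0.032
lx·mx by age: 0, 2.736, 2.7, 0.892, 0.84, 0.552, 0.032
R0 = Σ lx·mx = 7.752 → 7.75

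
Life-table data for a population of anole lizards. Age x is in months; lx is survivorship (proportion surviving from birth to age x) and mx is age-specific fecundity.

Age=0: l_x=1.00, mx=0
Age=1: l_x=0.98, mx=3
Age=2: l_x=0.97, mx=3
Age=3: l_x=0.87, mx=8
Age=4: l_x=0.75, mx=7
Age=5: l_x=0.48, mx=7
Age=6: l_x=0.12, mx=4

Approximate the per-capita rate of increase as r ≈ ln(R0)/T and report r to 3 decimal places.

R0 = Σ lx·mx = 0 + 2.94 + 2.91 + 6.96 + 5.25 + 3.36 + 0.48 = 21.9
Σ x·lx·mx = 70.32; T = 70.32/21.9 = 3.21096…
r ≈ ln(R0)/T = ln(21.9)/3.21096… = 0.96124… → 0.961

0.961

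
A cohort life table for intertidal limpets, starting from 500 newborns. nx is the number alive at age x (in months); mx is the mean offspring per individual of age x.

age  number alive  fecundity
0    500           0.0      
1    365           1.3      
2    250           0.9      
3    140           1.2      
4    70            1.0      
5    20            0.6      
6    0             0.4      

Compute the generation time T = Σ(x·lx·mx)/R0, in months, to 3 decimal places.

1.863

lx = nx/n0 = nx/500: 1, 0.73, 0.5, 0.28, 0.14, 0.04, 0
lx·mx: 0, 0.949, 0.45, 0.336, 0.14, 0.024, 0 → R0 = 1.899
x·lx·mx: 0, 0.949, 0.9, 1.008, 0.56, 0.12, 0 → Σ = 3.537
T = 3.537 / 1.899 = 1.862559… → 1.863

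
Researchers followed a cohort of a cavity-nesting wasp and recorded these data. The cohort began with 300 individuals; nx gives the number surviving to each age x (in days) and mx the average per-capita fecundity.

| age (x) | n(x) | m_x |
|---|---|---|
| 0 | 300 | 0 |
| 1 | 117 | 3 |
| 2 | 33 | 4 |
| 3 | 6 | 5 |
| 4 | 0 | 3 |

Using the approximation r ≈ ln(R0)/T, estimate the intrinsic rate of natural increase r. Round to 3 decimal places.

0.390

lx = nx/n0 = nx/300: 1, 0.39, 0.11, 0.02, 0
R0 = Σ lx·mx = 0 + 1.17 + 0.44 + 0.1 + 0 = 1.71
Σ x·lx·mx = 2.35; T = 2.35/1.71 = 1.37427…
r ≈ ln(R0)/T = ln(1.71)/1.37427… = 0.39038… → 0.390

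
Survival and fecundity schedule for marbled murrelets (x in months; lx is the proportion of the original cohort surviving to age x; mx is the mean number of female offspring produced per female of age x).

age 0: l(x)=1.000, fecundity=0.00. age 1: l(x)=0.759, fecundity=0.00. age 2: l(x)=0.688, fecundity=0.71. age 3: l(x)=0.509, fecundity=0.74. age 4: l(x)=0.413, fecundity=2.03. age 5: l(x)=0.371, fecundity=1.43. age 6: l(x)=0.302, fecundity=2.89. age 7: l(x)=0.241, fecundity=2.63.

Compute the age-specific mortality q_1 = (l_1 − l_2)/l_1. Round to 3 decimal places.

q_1 = (l_1 − l_2) / l_1 = (0.759 − 0.688) / 0.759
     = 0.071 / 0.759 = 0.093544… → 0.094

0.094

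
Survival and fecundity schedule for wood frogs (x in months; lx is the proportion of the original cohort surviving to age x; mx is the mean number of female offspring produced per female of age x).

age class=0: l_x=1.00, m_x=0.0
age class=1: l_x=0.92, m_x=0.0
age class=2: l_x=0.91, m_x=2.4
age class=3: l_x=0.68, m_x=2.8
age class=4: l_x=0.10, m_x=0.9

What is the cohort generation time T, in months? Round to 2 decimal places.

2.50

lx·mx: 0, 0, 2.184, 1.904, 0.09 → R0 = 4.178
x·lx·mx: 0, 0, 4.368, 5.712, 0.36 → Σ = 10.44
T = 10.44 / 4.178 = 2.498803… → 2.50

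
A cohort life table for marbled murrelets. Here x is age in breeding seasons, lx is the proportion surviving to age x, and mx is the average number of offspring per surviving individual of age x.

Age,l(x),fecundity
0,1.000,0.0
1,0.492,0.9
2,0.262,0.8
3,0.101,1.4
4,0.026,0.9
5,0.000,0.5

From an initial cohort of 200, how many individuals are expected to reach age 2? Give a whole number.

Expected survivors = N0 · l_2 = 200 × 0.262 = 52.4 → 52

52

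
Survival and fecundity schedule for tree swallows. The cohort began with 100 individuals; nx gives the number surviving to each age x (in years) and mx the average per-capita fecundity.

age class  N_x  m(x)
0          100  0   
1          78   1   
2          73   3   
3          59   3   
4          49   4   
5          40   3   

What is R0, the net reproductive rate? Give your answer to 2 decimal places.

lx = nx/n0 = nx/100: 1, 0.78, 0.73, 0.59, 0.49, 0.4
lx·mx by age: 0, 0.78, 2.19, 1.77, 1.96, 1.2
R0 = Σ lx·mx = 7.9 → 7.90

7.90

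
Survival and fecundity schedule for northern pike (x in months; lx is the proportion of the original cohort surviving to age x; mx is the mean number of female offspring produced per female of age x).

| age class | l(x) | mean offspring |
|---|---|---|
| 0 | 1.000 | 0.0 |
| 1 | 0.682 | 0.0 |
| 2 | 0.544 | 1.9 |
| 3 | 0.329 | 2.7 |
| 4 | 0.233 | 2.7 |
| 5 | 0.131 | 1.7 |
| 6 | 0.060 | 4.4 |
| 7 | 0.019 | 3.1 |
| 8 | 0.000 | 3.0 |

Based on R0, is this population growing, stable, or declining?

growing

R0 = Σ lx·mx = 0 + 0 + 1.0336 + 0.8883 + 0.6291 + 0.2227 + 0.264 + 0.0589 + 0 = 3.0966
R0 > 1, so the population is growing.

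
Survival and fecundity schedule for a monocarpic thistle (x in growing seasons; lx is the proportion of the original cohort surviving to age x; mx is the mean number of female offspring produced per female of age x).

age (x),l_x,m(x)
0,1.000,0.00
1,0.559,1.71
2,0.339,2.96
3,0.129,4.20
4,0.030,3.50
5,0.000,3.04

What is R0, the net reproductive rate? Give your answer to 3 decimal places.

2.606

lx·mx by age: 0, 0.95589, 1.00344, 0.5418, 0.105, 0
R0 = Σ lx·mx = 2.60613 → 2.606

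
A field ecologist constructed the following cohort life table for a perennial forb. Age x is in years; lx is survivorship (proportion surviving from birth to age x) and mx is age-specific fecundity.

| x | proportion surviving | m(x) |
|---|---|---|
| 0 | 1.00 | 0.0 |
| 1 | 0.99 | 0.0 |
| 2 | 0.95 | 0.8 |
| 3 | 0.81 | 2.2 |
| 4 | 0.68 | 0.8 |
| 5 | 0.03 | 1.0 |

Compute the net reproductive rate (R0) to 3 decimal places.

lx·mx by age: 0, 0, 0.76, 1.782, 0.544, 0.03
R0 = Σ lx·mx = 3.116 → 3.116

3.116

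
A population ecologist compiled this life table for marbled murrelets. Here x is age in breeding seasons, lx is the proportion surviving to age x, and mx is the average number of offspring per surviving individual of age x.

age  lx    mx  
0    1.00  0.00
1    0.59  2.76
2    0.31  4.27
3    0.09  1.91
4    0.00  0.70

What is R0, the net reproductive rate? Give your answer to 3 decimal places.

3.124

lx·mx by age: 0, 1.6284, 1.3237, 0.1719, 0
R0 = Σ lx·mx = 3.124 → 3.124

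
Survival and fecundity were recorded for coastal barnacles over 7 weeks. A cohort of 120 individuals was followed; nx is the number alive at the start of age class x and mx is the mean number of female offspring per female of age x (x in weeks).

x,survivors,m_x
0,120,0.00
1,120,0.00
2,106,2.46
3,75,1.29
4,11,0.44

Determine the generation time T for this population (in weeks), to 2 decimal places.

lx = nx/n0 = nx/120: 1, 1, 0.88333…, 0.625, 0.09167…
lx·mx: 0, 0, 2.173…, 0.80625, 0.040333… → R0 = 3.019583…
x·lx·mx: 0, 0, 4.346…, 2.41875, 0.161333… → Σ = 6.926083…
T = 6.926083… / 3.019583… = 2.293722… → 2.29

2.29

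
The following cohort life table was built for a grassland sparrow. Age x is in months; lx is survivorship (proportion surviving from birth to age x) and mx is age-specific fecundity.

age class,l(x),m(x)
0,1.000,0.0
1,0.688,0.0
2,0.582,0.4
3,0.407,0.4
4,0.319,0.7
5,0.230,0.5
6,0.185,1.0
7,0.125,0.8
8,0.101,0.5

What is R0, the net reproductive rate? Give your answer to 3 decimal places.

lx·mx by age: 0, 0, 0.2328, 0.1628, 0.2233, 0.115, 0.185, 0.1, 0.0505
R0 = Σ lx·mx = 1.0694 → 1.069

1.069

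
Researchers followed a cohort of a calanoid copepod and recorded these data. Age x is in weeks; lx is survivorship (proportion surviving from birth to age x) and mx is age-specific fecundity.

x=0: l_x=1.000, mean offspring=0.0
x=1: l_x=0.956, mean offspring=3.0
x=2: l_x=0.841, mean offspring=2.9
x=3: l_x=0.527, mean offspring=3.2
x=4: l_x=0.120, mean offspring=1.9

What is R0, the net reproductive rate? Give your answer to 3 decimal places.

lx·mx by age: 0, 2.868, 2.4389, 1.6864, 0.228
R0 = Σ lx·mx = 7.2213 → 7.221

7.221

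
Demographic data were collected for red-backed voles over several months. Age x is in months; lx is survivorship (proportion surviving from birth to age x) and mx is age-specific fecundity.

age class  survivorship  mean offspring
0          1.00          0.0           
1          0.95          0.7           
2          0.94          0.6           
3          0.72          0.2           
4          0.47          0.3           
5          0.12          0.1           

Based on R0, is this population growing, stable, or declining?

growing

R0 = Σ lx·mx = 0 + 0.665 + 0.564 + 0.144 + 0.141 + 0.012 = 1.526
R0 > 1, so the population is growing.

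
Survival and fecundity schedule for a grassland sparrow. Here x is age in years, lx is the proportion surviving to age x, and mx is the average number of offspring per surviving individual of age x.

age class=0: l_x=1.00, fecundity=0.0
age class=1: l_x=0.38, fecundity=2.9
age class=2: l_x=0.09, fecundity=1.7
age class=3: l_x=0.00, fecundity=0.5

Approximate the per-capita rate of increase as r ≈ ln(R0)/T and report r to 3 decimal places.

R0 = Σ lx·mx = 0 + 1.102 + 0.153 + 0 = 1.255
Σ x·lx·mx = 1.408; T = 1.408/1.255 = 1.12191…
r ≈ ln(R0)/T = ln(1.255)/1.12191… = 0.20245… → 0.202

0.202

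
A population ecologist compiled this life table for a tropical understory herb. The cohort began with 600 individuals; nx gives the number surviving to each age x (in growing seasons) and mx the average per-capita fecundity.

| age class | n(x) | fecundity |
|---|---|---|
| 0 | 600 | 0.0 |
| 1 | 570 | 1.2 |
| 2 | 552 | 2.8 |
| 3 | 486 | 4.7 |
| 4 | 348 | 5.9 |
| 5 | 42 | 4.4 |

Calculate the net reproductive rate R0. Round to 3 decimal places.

lx = nx/n0 = nx/600: 1, 0.95, 0.92, 0.81, 0.58, 0.07
lx·mx by age: 0, 1.14, 2.576, 3.807, 3.422, 0.308
R0 = Σ lx·mx = 11.253 → 11.253

11.253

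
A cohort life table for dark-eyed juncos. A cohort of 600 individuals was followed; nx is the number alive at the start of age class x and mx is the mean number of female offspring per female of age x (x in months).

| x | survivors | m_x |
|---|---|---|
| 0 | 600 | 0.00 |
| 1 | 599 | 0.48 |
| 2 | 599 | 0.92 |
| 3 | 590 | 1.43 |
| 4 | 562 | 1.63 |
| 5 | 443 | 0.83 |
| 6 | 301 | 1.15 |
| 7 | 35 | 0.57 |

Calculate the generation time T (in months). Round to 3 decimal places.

3.493

lx = nx/n0 = nx/600: 1, 0.99833…, 0.99833…, 0.98333…, 0.93667…, 0.73833…, 0.50167…, 0.05833…
lx·mx: 0, 0.4792…, 0.918467…, 1.406167…, 1.526767…, 0.612817…, 0.576917…, 0.03325… → R0 = 5.553583…
x·lx·mx: 0, 0.4792…, 1.836933…, 4.2185…, 6.107067…, 3.064083…, 3.4615…, 0.23275… → Σ = 19.400033…
T = 19.400033… / 5.553583… = 3.493246… → 3.493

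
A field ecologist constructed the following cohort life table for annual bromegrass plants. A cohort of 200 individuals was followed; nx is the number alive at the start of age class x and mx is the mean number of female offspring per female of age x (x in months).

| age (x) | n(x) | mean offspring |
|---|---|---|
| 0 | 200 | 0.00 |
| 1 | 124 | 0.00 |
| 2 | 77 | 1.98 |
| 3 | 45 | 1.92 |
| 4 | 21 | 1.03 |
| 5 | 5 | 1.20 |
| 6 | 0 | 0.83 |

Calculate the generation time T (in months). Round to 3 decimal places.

lx = nx/n0 = nx/200: 1, 0.62, 0.385, 0.225, 0.105, 0.025, 0
lx·mx: 0, 0, 0.7623, 0.432, 0.10815, 0.03, 0 → R0 = 1.33245
x·lx·mx: 0, 0, 1.5246, 1.296, 0.4326, 0.15, 0 → Σ = 3.4032
T = 3.4032 / 1.33245 = 2.554092… → 2.554

2.554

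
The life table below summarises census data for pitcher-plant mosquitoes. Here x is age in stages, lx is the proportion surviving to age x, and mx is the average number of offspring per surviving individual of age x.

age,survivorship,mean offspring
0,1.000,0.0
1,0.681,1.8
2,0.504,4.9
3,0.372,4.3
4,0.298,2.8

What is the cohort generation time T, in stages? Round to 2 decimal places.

2.33

lx·mx: 0, 1.2258, 2.4696, 1.5996, 0.8344 → R0 = 6.1294
x·lx·mx: 0, 1.2258, 4.9392, 4.7988, 3.3376 → Σ = 14.3014
T = 14.3014 / 6.1294 = 2.333246… → 2.33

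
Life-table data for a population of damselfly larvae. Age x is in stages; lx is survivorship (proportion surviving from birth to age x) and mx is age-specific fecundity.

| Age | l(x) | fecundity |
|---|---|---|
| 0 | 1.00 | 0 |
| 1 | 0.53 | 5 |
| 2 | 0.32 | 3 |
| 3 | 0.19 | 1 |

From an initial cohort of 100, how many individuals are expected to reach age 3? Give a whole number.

Expected survivors = N0 · l_3 = 100 × 0.19 = 19 → 19

19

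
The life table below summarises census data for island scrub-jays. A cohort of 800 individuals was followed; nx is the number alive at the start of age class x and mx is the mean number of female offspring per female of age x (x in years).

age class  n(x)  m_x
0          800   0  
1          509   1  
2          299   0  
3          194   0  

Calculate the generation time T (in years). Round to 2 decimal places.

lx = nx/n0 = nx/800: 1, 0.63625, 0.37375, 0.2425
lx·mx: 0, 0.63625, 0, 0 → R0 = 0.63625
x·lx·mx: 0, 0.63625, 0, 0 → Σ = 0.63625
T = 0.63625 / 0.63625 = 1 → 1.00

1.00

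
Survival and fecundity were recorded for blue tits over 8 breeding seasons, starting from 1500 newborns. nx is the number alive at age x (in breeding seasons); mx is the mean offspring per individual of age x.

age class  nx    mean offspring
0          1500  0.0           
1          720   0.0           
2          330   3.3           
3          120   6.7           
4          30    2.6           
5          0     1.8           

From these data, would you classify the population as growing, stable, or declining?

growing

lx = nx/n0 = nx/1500: 1, 0.48, 0.22, 0.08, 0.02, 0
R0 = Σ lx·mx = 0 + 0 + 0.726 + 0.536 + 0.052 + 0 = 1.314
R0 > 1, so the population is growing.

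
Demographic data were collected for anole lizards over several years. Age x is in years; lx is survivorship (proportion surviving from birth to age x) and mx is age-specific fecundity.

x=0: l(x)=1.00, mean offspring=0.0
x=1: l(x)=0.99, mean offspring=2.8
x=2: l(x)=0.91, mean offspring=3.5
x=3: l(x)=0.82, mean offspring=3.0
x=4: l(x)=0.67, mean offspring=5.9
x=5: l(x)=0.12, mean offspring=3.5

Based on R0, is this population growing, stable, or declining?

R0 = Σ lx·mx = 0 + 2.772 + 3.185 + 2.46 + 3.953 + 0.42 = 12.79
R0 > 1, so the population is growing.

growing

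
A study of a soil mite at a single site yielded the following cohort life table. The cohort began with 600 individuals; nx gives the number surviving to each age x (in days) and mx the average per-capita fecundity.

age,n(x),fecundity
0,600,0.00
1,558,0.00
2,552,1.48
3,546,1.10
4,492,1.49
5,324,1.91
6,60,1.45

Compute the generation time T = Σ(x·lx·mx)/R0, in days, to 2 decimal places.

3.50

lx = nx/n0 = nx/600: 1, 0.93, 0.92, 0.91, 0.82, 0.54, 0.1
lx·mx: 0, 0, 1.3616, 1.001, 1.2218, 1.0314, 0.145 → R0 = 4.7608
x·lx·mx: 0, 0, 2.7232, 3.003, 4.8872, 5.157, 0.87 → Σ = 16.6404
T = 16.6404 / 4.7608 = 3.495295… → 3.50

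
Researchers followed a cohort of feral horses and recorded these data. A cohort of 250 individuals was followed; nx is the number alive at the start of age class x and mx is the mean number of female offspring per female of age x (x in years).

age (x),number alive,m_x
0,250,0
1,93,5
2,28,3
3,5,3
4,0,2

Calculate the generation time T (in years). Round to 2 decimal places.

1.20

lx = nx/n0 = nx/250: 1, 0.372, 0.112, 0.02, 0
lx·mx: 0, 1.86, 0.336, 0.06, 0 → R0 = 2.256
x·lx·mx: 0, 1.86, 0.672, 0.18, 0 → Σ = 2.712
T = 2.712 / 2.256 = 1.202128… → 1.20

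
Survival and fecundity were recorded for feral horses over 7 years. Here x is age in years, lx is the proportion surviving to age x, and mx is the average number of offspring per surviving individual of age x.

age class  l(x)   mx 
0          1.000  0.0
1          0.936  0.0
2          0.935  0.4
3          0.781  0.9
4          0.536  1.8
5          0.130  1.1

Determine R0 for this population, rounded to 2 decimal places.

lx·mx by age: 0, 0, 0.374, 0.7029, 0.9648, 0.143
R0 = Σ lx·mx = 2.1847 → 2.18

2.18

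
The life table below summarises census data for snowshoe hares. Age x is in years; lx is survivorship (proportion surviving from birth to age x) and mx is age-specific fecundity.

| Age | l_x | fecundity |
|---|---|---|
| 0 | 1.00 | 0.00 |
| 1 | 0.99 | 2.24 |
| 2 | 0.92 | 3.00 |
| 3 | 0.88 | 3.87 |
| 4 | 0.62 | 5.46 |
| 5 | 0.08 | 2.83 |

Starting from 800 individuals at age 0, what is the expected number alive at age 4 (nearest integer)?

496

Expected survivors = N0 · l_4 = 800 × 0.62 = 496 → 496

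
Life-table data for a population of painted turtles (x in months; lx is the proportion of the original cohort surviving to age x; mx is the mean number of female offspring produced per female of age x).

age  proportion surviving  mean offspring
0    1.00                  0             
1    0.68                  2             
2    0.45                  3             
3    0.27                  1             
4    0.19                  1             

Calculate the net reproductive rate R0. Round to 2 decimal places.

3.17

lx·mx by age: 0, 1.36, 1.35, 0.27, 0.19
R0 = Σ lx·mx = 3.17 → 3.17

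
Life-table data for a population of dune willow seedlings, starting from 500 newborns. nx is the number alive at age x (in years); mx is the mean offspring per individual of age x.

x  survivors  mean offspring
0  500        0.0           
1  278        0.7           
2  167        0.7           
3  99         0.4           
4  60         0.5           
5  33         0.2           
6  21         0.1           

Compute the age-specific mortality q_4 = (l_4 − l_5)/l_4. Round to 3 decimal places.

lx = nx/n0 = nx/500: 1, 0.556, 0.334, 0.198, 0.12, 0.066, 0.042
q_4 = (l_4 − l_5) / l_4 = (0.12 − 0.066) / 0.12
     = 0.054 / 0.12 = 0.45 → 0.450

0.450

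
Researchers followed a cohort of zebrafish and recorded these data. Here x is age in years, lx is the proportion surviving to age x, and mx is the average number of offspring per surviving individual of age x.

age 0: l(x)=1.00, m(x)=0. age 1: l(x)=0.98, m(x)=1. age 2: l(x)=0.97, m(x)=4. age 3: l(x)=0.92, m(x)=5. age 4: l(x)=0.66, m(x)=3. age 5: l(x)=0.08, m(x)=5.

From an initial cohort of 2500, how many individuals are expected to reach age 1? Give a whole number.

2450

Expected survivors = N0 · l_1 = 2500 × 0.98 = 2450 → 2450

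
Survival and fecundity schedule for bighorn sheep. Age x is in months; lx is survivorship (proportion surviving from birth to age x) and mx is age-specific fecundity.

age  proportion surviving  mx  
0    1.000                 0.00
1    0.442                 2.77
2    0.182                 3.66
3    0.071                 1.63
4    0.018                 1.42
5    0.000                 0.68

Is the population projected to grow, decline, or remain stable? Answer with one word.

growing

R0 = Σ lx·mx = 0 + 1.22434 + 0.66612 + 0.11573 + 0.02556 + 0 = 2.03175
R0 > 1, so the population is growing.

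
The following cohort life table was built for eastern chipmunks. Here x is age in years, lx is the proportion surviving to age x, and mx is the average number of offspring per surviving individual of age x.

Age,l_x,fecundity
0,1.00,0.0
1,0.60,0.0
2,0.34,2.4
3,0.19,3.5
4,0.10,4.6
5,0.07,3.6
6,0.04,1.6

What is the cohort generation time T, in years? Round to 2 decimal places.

3.15

lx·mx: 0, 0, 0.816, 0.665, 0.46, 0.252, 0.064 → R0 = 2.257
x·lx·mx: 0, 0, 1.632, 1.995, 1.84, 1.26, 0.384 → Σ = 7.111
T = 7.111 / 2.257 = 3.150642… → 3.15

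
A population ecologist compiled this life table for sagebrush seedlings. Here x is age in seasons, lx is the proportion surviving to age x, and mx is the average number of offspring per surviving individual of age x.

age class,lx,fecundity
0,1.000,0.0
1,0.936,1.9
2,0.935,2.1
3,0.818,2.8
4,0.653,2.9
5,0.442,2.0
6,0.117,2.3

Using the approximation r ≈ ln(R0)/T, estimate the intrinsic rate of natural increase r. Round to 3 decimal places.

R0 = Σ lx·mx = 0 + 1.7784 + 1.9635 + 2.2904 + 1.8937 + 0.884 + 0.2691 = 9.0791
Σ x·lx·mx = 26.186; T = 26.186/9.0791 = 2.88421…
r ≈ ln(R0)/T = ln(9.0791)/2.88421… = 0.76485… → 0.765

0.765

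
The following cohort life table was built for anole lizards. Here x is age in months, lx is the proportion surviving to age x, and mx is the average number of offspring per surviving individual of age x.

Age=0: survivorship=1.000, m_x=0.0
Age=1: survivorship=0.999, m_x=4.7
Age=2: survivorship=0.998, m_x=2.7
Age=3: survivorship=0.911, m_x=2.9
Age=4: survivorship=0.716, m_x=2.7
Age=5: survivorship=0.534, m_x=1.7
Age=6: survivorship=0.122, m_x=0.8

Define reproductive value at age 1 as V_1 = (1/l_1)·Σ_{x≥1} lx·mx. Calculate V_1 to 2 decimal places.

lx·mx for x ≥ 1: 4.6953, 2.6946, 2.6419, 1.9332, 0.9078, 0.0976 → sum = 12.9704
V_1 = 12.9704 / l_1 = 12.9704 / 0.999 = 12.983383… → 12.98

12.98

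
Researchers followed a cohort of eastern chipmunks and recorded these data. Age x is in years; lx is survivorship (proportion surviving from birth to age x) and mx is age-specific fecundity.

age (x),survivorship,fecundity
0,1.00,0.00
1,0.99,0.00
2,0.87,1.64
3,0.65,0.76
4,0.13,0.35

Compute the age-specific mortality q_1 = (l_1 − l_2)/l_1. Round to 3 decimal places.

0.121

q_1 = (l_1 − l_2) / l_1 = (0.99 − 0.87) / 0.99
     = 0.12 / 0.99 = 0.121212… → 0.121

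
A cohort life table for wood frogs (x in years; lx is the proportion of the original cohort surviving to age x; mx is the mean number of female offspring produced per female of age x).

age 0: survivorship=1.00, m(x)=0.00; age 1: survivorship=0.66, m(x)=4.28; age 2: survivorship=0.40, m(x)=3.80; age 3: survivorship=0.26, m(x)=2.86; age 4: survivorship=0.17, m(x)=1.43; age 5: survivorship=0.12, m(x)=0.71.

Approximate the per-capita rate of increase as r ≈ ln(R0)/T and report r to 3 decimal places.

R0 = Σ lx·mx = 0 + 2.8248 + 1.52 + 0.7436 + 0.2431 + 0.0852 = 5.4167
Σ x·lx·mx = 9.494; T = 9.494/5.4167 = 1.75273…
r ≈ ln(R0)/T = ln(5.4167)/1.75273… = 0.96392… → 0.964

0.964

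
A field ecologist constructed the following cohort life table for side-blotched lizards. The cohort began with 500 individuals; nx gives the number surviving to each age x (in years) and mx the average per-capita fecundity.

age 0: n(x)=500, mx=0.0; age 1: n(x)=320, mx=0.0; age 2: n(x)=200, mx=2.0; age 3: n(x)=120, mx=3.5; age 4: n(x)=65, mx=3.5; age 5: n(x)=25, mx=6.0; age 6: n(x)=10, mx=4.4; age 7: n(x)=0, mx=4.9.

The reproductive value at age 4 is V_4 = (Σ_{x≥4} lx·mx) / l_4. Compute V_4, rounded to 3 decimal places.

6.485

lx = nx/n0 = nx/500: 1, 0.64, 0.4, 0.24, 0.13, 0.05, 0.02, 0
lx·mx for x ≥ 4: 0.455, 0.3, 0.088, 0 → sum = 0.843
V_4 = 0.843 / l_4 = 0.843 / 0.13 = 6.484615… → 6.485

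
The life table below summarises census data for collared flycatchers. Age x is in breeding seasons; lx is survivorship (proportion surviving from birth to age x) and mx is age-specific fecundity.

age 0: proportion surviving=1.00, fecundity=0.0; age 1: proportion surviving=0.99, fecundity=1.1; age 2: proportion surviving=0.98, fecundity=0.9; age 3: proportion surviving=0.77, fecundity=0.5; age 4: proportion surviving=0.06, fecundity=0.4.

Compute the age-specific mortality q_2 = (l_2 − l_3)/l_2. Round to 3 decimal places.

0.214

q_2 = (l_2 − l_3) / l_2 = (0.98 − 0.77) / 0.98
     = 0.21 / 0.98 = 0.214286… → 0.214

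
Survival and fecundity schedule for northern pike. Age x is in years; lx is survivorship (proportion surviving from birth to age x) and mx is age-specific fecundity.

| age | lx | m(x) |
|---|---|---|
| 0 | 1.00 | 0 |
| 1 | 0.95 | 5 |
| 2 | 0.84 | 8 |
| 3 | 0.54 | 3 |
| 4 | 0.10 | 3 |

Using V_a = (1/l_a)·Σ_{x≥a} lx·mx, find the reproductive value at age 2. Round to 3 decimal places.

10.286

lx·mx for x ≥ 2: 6.72, 1.62, 0.3 → sum = 8.64
V_2 = 8.64 / l_2 = 8.64 / 0.84 = 10.285714… → 10.286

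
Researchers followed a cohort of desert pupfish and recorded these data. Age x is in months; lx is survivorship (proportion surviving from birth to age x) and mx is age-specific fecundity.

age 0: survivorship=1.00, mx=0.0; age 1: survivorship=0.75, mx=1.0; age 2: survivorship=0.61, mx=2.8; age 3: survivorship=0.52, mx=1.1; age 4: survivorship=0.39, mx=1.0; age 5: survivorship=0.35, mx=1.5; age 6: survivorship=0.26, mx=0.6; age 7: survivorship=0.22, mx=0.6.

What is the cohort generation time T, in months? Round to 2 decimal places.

2.82

lx·mx: 0, 0.75, 1.708, 0.572, 0.39, 0.525, 0.156, 0.132 → R0 = 4.233
x·lx·mx: 0, 0.75, 3.416, 1.716, 1.56, 2.625, 0.936, 0.924 → Σ = 11.927
T = 11.927 / 4.233 = 2.817623… → 2.82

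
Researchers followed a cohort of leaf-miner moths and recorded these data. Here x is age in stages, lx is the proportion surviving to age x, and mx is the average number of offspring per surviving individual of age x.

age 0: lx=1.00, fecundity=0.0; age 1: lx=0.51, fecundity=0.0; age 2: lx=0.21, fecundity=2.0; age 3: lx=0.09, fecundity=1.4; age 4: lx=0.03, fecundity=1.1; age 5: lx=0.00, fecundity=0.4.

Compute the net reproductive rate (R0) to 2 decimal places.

lx·mx by age: 0, 0, 0.42, 0.126, 0.033, 0
R0 = Σ lx·mx = 0.579 → 0.58

0.58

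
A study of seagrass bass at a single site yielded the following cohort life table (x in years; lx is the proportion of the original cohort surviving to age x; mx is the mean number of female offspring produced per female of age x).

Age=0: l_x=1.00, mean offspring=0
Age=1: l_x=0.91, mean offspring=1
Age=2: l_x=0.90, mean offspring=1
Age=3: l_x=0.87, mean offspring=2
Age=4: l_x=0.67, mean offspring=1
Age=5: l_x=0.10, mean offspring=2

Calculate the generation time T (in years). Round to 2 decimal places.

2.63

lx·mx: 0, 0.91, 0.9, 1.74, 0.67, 0.2 → R0 = 4.42
x·lx·mx: 0, 0.91, 1.8, 5.22, 2.68, 1 → Σ = 11.61
T = 11.61 / 4.42 = 2.626697… → 2.63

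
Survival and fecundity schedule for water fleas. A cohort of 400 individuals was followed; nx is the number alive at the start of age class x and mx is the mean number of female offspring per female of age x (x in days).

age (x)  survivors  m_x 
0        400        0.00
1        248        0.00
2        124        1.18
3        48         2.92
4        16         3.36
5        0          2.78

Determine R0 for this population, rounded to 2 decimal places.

0.85

lx = nx/n0 = nx/400: 1, 0.62, 0.31, 0.12, 0.04, 0
lx·mx by age: 0, 0, 0.3658, 0.3504, 0.1344, 0
R0 = Σ lx·mx = 0.8506 → 0.85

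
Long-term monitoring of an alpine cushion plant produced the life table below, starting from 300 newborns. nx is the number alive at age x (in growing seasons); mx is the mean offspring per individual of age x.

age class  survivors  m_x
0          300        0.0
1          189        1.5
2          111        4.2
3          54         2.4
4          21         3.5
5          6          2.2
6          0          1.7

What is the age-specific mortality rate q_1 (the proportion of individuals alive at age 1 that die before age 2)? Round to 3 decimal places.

lx = nx/n0 = nx/300: 1, 0.63, 0.37, 0.18, 0.07, 0.02, 0
q_1 = (l_1 − l_2) / l_1 = (0.63 − 0.37) / 0.63
     = 0.26 / 0.63 = 0.412698… → 0.413

0.413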